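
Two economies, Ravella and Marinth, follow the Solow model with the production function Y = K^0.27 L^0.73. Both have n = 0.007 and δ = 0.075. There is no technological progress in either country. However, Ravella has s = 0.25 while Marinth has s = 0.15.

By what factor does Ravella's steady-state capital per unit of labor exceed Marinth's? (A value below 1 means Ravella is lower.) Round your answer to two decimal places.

Steady-state k* = [s/(n + δ)]^(1/(1−α)), so the ratio is [ (s_R/(n + δ)_R) / (s_M/(n + δ)_M) ]^1.3699.
s_R/(n + δ)_R = 0.25/0.082 = 3.0488; s_M/(n + δ)_M = 0.15/0.082 = 1.8293.
Ratio = (3.0488/1.8293)^1.3699 = 1.6666^1.3699 ≈ 2.0132

k*_R / k*_M ≈ 2.01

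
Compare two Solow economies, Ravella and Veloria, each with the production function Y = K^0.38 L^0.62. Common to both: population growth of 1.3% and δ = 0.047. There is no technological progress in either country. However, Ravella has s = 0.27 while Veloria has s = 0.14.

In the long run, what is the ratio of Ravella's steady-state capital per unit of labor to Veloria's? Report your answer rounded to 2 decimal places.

Steady-state k* = [s/(n + δ)]^(1/(1−α)), so the ratio is [ (s_R/(n + δ)_R) / (s_V/(n + δ)_V) ]^1.6129.
s_R/(n + δ)_R = 0.27/0.060 = 4.5000; s_V/(n + δ)_V = 0.14/0.060 = 2.3333.
Ratio = (4.5000/2.3333)^1.6129 = 1.9286^1.6129 ≈ 2.8845

ratio ≈ 2.88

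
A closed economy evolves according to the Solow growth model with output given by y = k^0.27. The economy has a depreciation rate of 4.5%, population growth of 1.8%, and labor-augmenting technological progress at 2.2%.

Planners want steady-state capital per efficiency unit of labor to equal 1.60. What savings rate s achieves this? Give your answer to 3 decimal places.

s ≈ 0.120

At the steady state, Δk = 0, so s·k^α = (n + g + δ)·k.
So s / (n + g + δ) = (k*)^(1−α) = 1.60^0.73 = 1.4093.
Therefore s = 1.4093 × (n + g + δ) = 1.4093 × 0.085 = 0.1198.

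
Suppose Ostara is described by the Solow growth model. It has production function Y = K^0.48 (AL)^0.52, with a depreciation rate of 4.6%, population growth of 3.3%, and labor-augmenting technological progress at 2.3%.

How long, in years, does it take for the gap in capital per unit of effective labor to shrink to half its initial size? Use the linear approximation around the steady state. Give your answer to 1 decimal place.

half-life ≈ 13.1 years

Near the steady state the convergence rate is λ = (1 − α)(n + g + δ).
λ = (1 − 0.48) × 0.102 = 0.52 × 0.102 = 0.05304
Half-life = ln 2 / λ = 0.6931 / 0.05304 ≈ 13.07 years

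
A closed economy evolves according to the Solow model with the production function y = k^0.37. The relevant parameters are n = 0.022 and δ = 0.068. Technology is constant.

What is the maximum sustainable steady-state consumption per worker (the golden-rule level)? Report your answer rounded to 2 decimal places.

At the golden rule, f'(k) = n + δ, so α·k^(α−1) = n + δ and k_gold = (α/(n + δ))^(1/(1−α)).
k_gold = (0.37/0.090)^(1/0.63) = 4.1111^1.5873 ≈ 9.4305
c_gold = f(k_gold) − (n + δ)·k_gold = 2.2939 − 0.090×9.4305 ≈ 1.4452

c_gold ≈ 1.45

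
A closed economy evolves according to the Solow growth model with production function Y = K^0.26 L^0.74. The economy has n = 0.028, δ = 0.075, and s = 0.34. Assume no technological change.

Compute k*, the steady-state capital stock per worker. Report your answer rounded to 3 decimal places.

k* ≈ 5.022

In steady state, investment equals break-even investment: s·k^α = (n + δ)·k.
Dividing both sides by k: k^(1−α) = s / (n + δ).
k^0.74 = 0.34 / (0.028 + 0.075) = 0.34 / 0.103 = 3.3010
k* = 3.3010^(1/0.74) ≈ 5.0219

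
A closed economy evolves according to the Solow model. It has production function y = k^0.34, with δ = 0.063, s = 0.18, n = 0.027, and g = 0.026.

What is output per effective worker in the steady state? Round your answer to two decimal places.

y* = 1.25

In steady state, investment equals break-even investment: s·k^α = (n + g + δ)·k.
Dividing both sides by k: k^(1−α) = s / (n + g + δ).
k^0.66 = 0.18 / (0.027 + 0.026 + 0.063) = 0.18 / 0.116 = 1.5517
k* = 1.5517^(1/0.66) ≈ 1.9458
y* = (k*)^α = 1.9458^0.34 ≈ 1.2540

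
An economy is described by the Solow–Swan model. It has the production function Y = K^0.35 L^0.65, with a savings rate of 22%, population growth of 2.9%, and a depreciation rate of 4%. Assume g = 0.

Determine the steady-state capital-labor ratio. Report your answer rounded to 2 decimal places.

At the steady state, Δk = 0, so s·k^α = (n + δ)·k.
Rearranging, k^(1−α) = s / (n + δ).
k^0.65 = 0.22 / (0.029 + 0.040) = 0.22 / 0.069 = 3.1884
k* = 3.1884^(1/0.65) ≈ 5.9529

k* ≈ 5.95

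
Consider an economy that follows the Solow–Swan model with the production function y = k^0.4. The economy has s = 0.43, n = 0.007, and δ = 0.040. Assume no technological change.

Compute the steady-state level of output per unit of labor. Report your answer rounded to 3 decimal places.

y* ≈ 4.374

In steady state, investment equals break-even investment: s·k^α = (n + δ)·k.
Rearranging, k^(1−α) = s / (n + δ).
k^0.6 = 0.43 / (0.007 + 0.040) = 0.43 / 0.047 = 9.1489
k* = 9.1489^(1/0.6) ≈ 40.0204
y* = (k*)^α = 40.0204^0.4 ≈ 4.3743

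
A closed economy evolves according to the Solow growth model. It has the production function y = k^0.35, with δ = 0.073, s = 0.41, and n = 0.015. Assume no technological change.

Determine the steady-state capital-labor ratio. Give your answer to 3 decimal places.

In steady state, investment equals break-even investment: s·k^α = (n + δ)·k.
Rearranging, k^(1−α) = s / (n + δ).
k^0.65 = 0.41 / (0.015 + 0.073) = 0.41 / 0.088 = 4.6591
k* = 4.6591^(1/0.65) ≈ 10.6698

k* = 10.670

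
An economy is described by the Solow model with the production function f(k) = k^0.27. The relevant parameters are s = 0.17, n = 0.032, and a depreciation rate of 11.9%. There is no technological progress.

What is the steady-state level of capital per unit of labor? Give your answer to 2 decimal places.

In steady state, investment equals break-even investment: s·k^α = (n + δ)·k.
Rearranging, k^(1−α) = s / (n + δ).
k^0.73 = 0.17 / (0.032 + 0.119) = 0.17 / 0.151 = 1.1258
k* = 1.1258^(1/0.73) ≈ 1.1762

k* ≈ 1.18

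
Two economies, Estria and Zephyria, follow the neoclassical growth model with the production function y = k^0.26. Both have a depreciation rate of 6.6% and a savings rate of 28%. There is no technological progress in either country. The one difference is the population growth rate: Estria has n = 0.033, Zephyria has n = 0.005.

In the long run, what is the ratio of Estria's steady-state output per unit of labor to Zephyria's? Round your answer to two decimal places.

y*_E / y*_Z ≈ 0.89

Steady-state y* = [s/(n + δ)]^(α/(1−α)), so the ratio is [ (s_E/(n + δ)_E) / (s_Z/(n + δ)_Z) ]^0.3514.
s_E/(n + δ)_E = 0.28/0.099 = 2.8283; s_Z/(n + δ)_Z = 0.28/0.071 = 3.9437.
Ratio = (2.8283/3.9437)^0.3514 = 0.7172^0.3514 ≈ 0.8898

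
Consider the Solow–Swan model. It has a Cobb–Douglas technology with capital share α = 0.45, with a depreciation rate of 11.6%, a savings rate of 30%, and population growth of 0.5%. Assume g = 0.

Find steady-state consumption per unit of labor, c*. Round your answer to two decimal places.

In steady state, investment equals break-even investment: s·k^α = (n + δ)·k.
Dividing both sides by k: k^(1−α) = s / (n + δ).
k^0.55 = 0.30 / (0.005 + 0.116) = 0.30 / 0.121 = 2.4793
k* = 2.4793^(1/0.55) ≈ 5.2115
y* = (k*)^α = 5.2115^0.45 ≈ 2.1020
c* = (1 − s)·y* = (1 − 0.30) × 2.1020 ≈ 1.4714

c* ≈ 1.47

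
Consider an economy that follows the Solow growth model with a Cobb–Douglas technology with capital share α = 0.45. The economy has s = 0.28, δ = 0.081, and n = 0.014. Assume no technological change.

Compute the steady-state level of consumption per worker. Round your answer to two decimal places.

In steady state, investment equals break-even investment: s·k^α = (n + δ)·k.
Rearranging, k^(1−α) = s / (n + δ).
k^0.55 = 0.28 / (0.014 + 0.081) = 0.28 / 0.095 = 2.9474
k* = 2.9474^(1/0.55) ≈ 7.1372
y* = (k*)^α = 7.1372^0.45 ≈ 2.4215
c* = (1 − s)·y* = (1 − 0.28) × 2.4215 ≈ 1.7435

c* = 1.74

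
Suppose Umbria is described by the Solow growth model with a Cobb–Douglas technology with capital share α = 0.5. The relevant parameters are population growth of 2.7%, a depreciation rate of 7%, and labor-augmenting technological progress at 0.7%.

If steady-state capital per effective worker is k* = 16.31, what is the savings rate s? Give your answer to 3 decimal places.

s ≈ 0.420

At the steady state, Δk = 0, so s·k^α = (n + g + δ)·k.
So s / (n + g + δ) = (k*)^(1−α) = 16.31^0.5 = 4.0386.
Therefore s = 4.0386 × (n + g + δ) = 4.0386 × 0.104 = 0.4200.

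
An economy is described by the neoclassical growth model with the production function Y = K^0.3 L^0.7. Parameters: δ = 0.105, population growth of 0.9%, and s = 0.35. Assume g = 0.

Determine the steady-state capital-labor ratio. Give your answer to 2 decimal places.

k* ≈ 4.97

At the steady state, Δk = 0, so s·k^α = (n + δ)·k.
Dividing both sides by k: k^(1−α) = s / (n + δ).
k^0.7 = 0.35 / (0.009 + 0.105) = 0.35 / 0.114 = 3.0702
k* = 3.0702^(1/0.7) ≈ 4.9654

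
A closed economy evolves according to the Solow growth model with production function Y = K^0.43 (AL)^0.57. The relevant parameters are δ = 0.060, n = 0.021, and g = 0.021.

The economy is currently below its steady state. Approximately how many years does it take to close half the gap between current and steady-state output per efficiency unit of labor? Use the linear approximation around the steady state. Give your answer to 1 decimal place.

half-life ≈ 11.9 years

Near the steady state the convergence rate is λ = (1 − α)(n + g + δ).
λ = (1 − 0.43) × 0.102 = 0.57 × 0.102 = 0.05814
Half-life = ln 2 / λ = 0.6931 / 0.05814 ≈ 11.92 years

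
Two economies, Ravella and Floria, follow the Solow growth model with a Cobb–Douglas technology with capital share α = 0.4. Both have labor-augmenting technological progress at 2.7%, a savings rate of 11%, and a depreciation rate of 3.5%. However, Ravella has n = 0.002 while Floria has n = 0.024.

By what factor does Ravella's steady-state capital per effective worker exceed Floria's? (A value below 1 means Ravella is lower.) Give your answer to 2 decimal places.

ratio ≈ 1.64

Steady-state k* = [s/(n + g + δ)]^(1/(1−α)), so the ratio is [ (s_R/(n + g + δ)_R) / (s_F/(n + g + δ)_F) ]^1.6667.
s_R/(n + g + δ)_R = 0.11/0.064 = 1.7188; s_F/(n + g + δ)_F = 0.11/0.086 = 1.2791.
Ratio = (1.7188/1.2791)^1.6667 = 1.3438^1.6667 ≈ 1.6364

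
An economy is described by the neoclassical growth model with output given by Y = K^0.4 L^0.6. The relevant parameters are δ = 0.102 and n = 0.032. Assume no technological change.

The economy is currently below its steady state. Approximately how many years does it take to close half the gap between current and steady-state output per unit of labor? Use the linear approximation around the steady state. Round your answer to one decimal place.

Near the steady state the convergence rate is λ = (1 − α)(n + δ).
λ = (1 − 0.4) × 0.134 = 0.6 × 0.134 = 0.0804
Half-life = ln 2 / λ = 0.6931 / 0.0804 ≈ 8.62 years

t_½ ≈ 8.6 years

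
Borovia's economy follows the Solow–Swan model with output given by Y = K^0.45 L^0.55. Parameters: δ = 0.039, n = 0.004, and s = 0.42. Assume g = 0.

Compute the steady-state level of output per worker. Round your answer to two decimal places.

In steady state, investment equals break-even investment: s·k^α = (n + δ)·k.
Rearranging, k^(1−α) = s / (n + δ).
k^0.55 = 0.42 / (0.004 + 0.039) = 0.42 / 0.043 = 9.7674
k* = 9.7674^(1/0.55) ≈ 63.0374
y* = (k*)^α = 63.0374^0.45 ≈ 6.4539

y* = 6.45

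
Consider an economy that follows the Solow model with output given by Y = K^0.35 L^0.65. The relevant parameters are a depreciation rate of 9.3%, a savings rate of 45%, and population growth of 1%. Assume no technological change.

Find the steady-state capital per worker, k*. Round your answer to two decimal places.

k* ≈ 9.66

Steady state requires s·f(k) = (n + δ)·k, i.e. s·k^α = (n + δ)·k.
Rearranging, k^(1−α) = s / (n + δ).
k^0.65 = 0.45 / (0.010 + 0.093) = 0.45 / 0.103 = 4.3689
k* = 4.3689^(1/0.65) ≈ 9.6647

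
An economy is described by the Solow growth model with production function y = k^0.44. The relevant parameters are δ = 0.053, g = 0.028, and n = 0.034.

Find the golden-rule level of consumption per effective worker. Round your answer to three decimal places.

At the golden rule, f'(k) = n + g + δ, so α·k^(α−1) = n + g + δ and k_gold = (α/(n + g + δ))^(1/(1−α)).
k_gold = (0.44/0.115)^(1/0.56) = 3.8261^1.7857 ≈ 10.9806
c_gold = f(k_gold) − (n + g + δ)·k_gold = 2.8700 − 0.115×10.9806 ≈ 1.6072

c_gold ≈ 1.607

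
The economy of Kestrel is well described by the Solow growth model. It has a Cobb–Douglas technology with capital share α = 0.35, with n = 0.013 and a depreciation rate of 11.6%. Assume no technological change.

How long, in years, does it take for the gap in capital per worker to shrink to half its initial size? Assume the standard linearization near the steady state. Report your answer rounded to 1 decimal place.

half-life ≈ 8.3 years

Near the steady state the convergence rate is λ = (1 − α)(n + δ).
λ = (1 − 0.35) × 0.129 = 0.65 × 0.129 = 0.08385
Half-life = ln 2 / λ = 0.6931 / 0.08385 ≈ 8.27 years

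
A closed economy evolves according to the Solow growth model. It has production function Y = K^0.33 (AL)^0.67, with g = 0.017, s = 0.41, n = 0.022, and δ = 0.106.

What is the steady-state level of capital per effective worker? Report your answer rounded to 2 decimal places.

k* = 4.72

In steady state, investment equals break-even investment: s·k^α = (n + g + δ)·k.
Dividing both sides by k: k^(1−α) = s / (n + g + δ).
k^0.67 = 0.41 / (0.022 + 0.017 + 0.106) = 0.41 / 0.145 = 2.8276
k* = 2.8276^(1/0.67) ≈ 4.7180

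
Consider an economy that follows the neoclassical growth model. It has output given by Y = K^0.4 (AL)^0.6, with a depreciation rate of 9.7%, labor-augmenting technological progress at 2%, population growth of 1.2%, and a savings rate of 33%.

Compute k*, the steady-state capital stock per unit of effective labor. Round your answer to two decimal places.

k* ≈ 4.78

Steady state requires s·f(k) = (n + g + δ)·k, i.e. s·k^α = (n + g + δ)·k.
Dividing both sides by k: k^(1−α) = s / (n + g + δ).
k^0.6 = 0.33 / (0.012 + 0.020 + 0.097) = 0.33 / 0.129 = 2.5581
k* = 2.5581^(1/0.6) ≈ 4.7848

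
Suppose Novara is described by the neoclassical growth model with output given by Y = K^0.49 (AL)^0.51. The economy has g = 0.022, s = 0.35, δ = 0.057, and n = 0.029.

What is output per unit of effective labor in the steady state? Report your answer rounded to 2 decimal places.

At the steady state, Δk = 0, so s·k^α = (n + g + δ)·k.
Dividing both sides by k: k^(1−α) = s / (n + g + δ).
k^0.51 = 0.35 / (0.029 + 0.022 + 0.057) = 0.35 / 0.108 = 3.2407
k* = 3.2407^(1/0.51) ≈ 10.0289
y* = (k*)^α = 10.0289^0.49 ≈ 3.0947

y* = 3.09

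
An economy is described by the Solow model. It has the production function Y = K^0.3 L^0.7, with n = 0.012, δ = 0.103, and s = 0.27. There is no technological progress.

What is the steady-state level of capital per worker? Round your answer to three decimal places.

In steady state, investment equals break-even investment: s·k^α = (n + δ)·k.
Dividing both sides by k: k^(1−α) = s / (n + δ).
k^0.7 = 0.27 / (0.012 + 0.103) = 0.27 / 0.115 = 2.3478
k* = 2.3478^(1/0.7) ≈ 3.3847

k* = 3.385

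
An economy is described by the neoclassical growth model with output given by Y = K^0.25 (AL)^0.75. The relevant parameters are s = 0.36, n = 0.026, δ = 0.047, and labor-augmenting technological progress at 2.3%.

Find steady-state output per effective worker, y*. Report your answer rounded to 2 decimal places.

At the steady state, Δk = 0, so s·k^α = (n + g + δ)·k.
Rearranging, k^(1−α) = s / (n + g + δ).
k^0.75 = 0.36 / (0.026 + 0.023 + 0.047) = 0.36 / 0.096 = 3.7500
k* = 3.7500^(1/0.75) ≈ 5.8261
y* = (k*)^α = 5.8261^0.25 ≈ 1.5536

y* = 1.55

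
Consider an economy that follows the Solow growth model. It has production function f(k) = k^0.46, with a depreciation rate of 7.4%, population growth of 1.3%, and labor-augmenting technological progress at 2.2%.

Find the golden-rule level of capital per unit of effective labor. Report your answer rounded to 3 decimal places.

k_gold ≈ 14.389

The golden rule sets f'(k) = n + g + δ, i.e. α·k^(α−1) = n + g + δ.
So k^(1−α) = α / (n + g + δ) = 0.46 / 0.109 = 4.2202.
k_gold = 4.2202^(1/0.54) ≈ 14.3888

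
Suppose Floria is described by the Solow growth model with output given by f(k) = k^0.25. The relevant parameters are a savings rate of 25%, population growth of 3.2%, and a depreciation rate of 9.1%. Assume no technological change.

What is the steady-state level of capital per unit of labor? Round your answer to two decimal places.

Steady state requires s·f(k) = (n + δ)·k, i.e. s·k^α = (n + δ)·k.
Dividing both sides by k: k^(1−α) = s / (n + δ).
k^0.75 = 0.25 / (0.032 + 0.091) = 0.25 / 0.123 = 2.0325
k* = 2.0325^(1/0.75) ≈ 2.5746

k* ≈ 2.57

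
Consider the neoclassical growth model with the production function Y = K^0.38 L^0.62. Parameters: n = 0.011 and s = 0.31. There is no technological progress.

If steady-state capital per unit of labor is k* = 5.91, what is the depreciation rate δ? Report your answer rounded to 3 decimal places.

δ ≈ 0.092

In steady state, investment equals break-even investment: s·k^α = (n + δ)·k.
So s / (n + δ) = (k*)^(1−α) = 5.91^0.62 = 3.0087.
Therefore n + δ = s / 3.0087 = 0.31 / 3.0087 = 0.1030, so δ = 0.1030 − 0.011 = 0.0920.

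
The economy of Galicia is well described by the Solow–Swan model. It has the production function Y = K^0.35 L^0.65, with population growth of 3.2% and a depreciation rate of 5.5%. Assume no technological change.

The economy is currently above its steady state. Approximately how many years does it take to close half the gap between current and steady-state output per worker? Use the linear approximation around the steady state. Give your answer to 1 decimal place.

half-life ≈ 12.3 years

Near the steady state the convergence rate is λ = (1 − α)(n + δ).
λ = (1 − 0.35) × 0.087 = 0.65 × 0.087 = 0.05655
Half-life = ln 2 / λ = 0.6931 / 0.05655 ≈ 12.26 years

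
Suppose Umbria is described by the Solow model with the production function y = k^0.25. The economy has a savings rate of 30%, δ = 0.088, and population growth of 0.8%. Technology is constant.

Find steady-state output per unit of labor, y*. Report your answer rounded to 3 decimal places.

In steady state, investment equals break-even investment: s·k^α = (n + δ)·k.
Rearranging, k^(1−α) = s / (n + δ).
k^0.75 = 0.30 / (0.008 + 0.088) = 0.30 / 0.096 = 3.1250
k* = 3.1250^(1/0.75) ≈ 4.5688
y* = (k*)^α = 4.5688^0.25 ≈ 1.4620

y* ≈ 1.462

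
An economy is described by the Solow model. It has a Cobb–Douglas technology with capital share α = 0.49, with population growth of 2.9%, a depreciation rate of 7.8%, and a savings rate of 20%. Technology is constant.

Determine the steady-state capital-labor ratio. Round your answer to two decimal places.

k* = 3.41

Steady state requires s·f(k) = (n + δ)·k, i.e. s·k^α = (n + δ)·k.
Dividing both sides by k: k^(1−α) = s / (n + δ).
k^0.51 = 0.20 / (0.029 + 0.078) = 0.20 / 0.107 = 1.8692
k* = 1.8692^(1/0.51) ≈ 3.4092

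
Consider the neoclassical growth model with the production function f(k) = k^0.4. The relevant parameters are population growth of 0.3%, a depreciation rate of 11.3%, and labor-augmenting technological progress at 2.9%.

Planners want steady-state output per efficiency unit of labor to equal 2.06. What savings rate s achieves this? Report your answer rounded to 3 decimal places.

In steady state, investment equals break-even investment: s·k^α = (n + g + δ)·k.
Since y* = [s/(n + g + δ)]^(α/(1−α)), we have s/(n + g + δ) = (y*)^((1−α)/α) = 2.06^1.5 = 2.9567.
Therefore s = 2.9567 × (n + g + δ) = 2.9567 × 0.145 = 0.4287.

s ≈ 0.429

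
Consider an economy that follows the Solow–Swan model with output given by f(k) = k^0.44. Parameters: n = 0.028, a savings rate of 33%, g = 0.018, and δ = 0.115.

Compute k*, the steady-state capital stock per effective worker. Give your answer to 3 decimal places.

k* ≈ 3.602

Steady state requires s·f(k) = (n + g + δ)·k, i.e. s·k^α = (n + g + δ)·k.
Rearranging, k^(1−α) = s / (n + g + δ).
k^0.56 = 0.33 / (0.028 + 0.018 + 0.115) = 0.33 / 0.161 = 2.0497
k* = 2.0497^(1/0.56) ≈ 3.6024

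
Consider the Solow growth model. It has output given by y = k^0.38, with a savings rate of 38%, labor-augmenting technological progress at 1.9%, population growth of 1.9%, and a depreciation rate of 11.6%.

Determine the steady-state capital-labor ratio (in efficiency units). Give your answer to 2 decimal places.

Steady state requires s·f(k) = (n + g + δ)·k, i.e. s·k^α = (n + g + δ)·k.
Rearranging, k^(1−α) = s / (n + g + δ).
k^0.62 = 0.38 / (0.019 + 0.019 + 0.116) = 0.38 / 0.154 = 2.4675
k* = 2.4675^(1/0.62) ≈ 4.2921

k* ≈ 4.29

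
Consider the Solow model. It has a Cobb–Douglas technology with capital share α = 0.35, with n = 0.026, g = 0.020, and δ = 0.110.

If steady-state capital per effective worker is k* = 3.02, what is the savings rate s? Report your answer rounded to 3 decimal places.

s ≈ 0.320

In steady state, investment equals break-even investment: s·k^α = (n + g + δ)·k.
So s / (n + g + δ) = (k*)^(1−α) = 3.02^0.65 = 2.0512.
Therefore s = 2.0512 × (n + g + δ) = 2.0512 × 0.156 = 0.3200.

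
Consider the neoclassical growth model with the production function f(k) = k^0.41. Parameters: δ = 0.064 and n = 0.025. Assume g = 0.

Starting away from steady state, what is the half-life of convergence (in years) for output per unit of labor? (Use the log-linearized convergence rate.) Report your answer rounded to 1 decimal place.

t_½ ≈ 13.2 years

Near the steady state the convergence rate is λ = (1 − α)(n + δ).
λ = (1 − 0.41) × 0.089 = 0.59 × 0.089 = 0.05251
Half-life = ln 2 / λ = 0.6931 / 0.05251 ≈ 13.20 years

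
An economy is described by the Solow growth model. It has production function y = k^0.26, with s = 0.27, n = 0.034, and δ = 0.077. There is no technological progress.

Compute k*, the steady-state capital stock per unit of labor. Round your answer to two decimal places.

Steady state requires s·f(k) = (n + δ)·k, i.e. s·k^α = (n + δ)·k.
Rearranging, k^(1−α) = s / (n + δ).
k^0.74 = 0.27 / (0.034 + 0.077) = 0.27 / 0.111 = 2.4324
k* = 2.4324^(1/0.74) ≈ 3.3241

k* = 3.32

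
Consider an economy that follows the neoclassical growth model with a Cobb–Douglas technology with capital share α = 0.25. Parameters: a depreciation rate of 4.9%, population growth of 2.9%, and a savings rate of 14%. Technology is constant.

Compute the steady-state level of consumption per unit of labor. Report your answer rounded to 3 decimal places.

In steady state, investment equals break-even investment: s·k^α = (n + δ)·k.
Rearranging, k^(1−α) = s / (n + δ).
k^0.75 = 0.14 / (0.029 + 0.049) = 0.14 / 0.078 = 1.7949
k* = 1.7949^(1/0.75) ≈ 2.1813
y* = (k*)^α = 2.1813^0.25 ≈ 1.2153
c* = (1 − s)·y* = (1 − 0.14) × 1.2153 ≈ 1.0452

c* = 1.045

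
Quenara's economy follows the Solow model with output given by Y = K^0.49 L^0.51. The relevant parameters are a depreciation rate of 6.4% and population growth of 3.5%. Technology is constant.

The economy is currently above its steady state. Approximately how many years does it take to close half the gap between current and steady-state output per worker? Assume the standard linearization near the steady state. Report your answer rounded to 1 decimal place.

Near the steady state the convergence rate is λ = (1 − α)(n + δ).
λ = (1 − 0.49) × 0.099 = 0.51 × 0.099 = 0.05049
Half-life = ln 2 / λ = 0.6931 / 0.05049 ≈ 13.73 years

t_½ ≈ 13.7 years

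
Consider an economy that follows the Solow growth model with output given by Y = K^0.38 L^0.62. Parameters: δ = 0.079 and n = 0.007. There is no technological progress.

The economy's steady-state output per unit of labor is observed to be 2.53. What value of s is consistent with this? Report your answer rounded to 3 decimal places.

At the steady state, Δk = 0, so s·k^α = (n + δ)·k.
Since y* = [s/(n + δ)]^(α/(1−α)), we have s/(n + δ) = (y*)^((1−α)/α) = 2.53^1.6316 = 4.5471.
Therefore s = 4.5471 × (n + δ) = 4.5471 × 0.086 = 0.3911.

s ≈ 0.391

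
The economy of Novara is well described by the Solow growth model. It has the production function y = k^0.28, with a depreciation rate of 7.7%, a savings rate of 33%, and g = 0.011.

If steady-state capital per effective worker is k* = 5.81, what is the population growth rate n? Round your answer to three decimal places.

In steady state, investment equals break-even investment: s·k^α = (n + g + δ)·k.
So s / (n + g + δ) = (k*)^(1−α) = 5.81^0.72 = 3.5498.
Therefore n + g + δ = s / 3.5498 = 0.33 / 3.5498 = 0.0930, so n = 0.0930 − 0.088 = 0.0050.

n ≈ 0.005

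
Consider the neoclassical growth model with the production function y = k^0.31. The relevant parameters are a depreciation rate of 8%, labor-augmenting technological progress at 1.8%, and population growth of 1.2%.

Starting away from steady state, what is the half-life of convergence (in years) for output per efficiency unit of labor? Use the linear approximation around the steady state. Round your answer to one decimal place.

t_½ ≈ 9.1 years

Near the steady state the convergence rate is λ = (1 − α)(n + g + δ).
λ = (1 − 0.31) × 0.110 = 0.69 × 0.110 = 0.0759
Half-life = ln 2 / λ = 0.6931 / 0.0759 ≈ 9.13 years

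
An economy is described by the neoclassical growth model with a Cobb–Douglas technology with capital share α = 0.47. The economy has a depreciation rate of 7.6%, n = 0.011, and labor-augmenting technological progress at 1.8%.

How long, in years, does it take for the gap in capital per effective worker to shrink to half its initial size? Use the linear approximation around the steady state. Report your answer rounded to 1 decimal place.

Near the steady state the convergence rate is λ = (1 − α)(n + g + δ).
λ = (1 − 0.47) × 0.105 = 0.53 × 0.105 = 0.05565
Half-life = ln 2 / λ = 0.6931 / 0.05565 ≈ 12.45 years

t_½ ≈ 12.5 years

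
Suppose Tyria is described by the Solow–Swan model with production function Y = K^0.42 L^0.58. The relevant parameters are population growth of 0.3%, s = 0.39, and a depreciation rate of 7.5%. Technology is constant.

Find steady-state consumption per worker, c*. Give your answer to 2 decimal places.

In steady state, investment equals break-even investment: s·k^α = (n + δ)·k.
Dividing both sides by k: k^(1−α) = s / (n + δ).
k^0.58 = 0.39 / (0.003 + 0.075) = 0.39 / 0.078 = 5.0000
k* = 5.0000^(1/0.58) ≈ 16.0369
y* = (k*)^α = 16.0369^0.42 ≈ 3.2074
c* = (1 − s)·y* = (1 − 0.39) × 3.2074 ≈ 1.9565

c* = 1.96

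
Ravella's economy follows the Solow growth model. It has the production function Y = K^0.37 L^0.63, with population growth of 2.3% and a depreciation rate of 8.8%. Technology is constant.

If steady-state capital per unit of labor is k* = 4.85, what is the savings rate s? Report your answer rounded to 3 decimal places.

At the steady state, Δk = 0, so s·k^α = (n + δ)·k.
So s / (n + δ) = (k*)^(1−α) = 4.85^0.63 = 2.7041.
Therefore s = 2.7041 × (n + δ) = 2.7041 × 0.111 = 0.3002.

s ≈ 0.300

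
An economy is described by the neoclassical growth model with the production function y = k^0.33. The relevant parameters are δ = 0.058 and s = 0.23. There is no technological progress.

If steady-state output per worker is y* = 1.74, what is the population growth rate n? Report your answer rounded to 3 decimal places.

n ≈ 0.017

In steady state, investment equals break-even investment: s·k^α = (n + δ)·k.
Since y* = [s/(n + δ)]^(α/(1−α)), we have s/(n + δ) = (y*)^((1−α)/α) = 1.74^2.0303 = 3.0788.
Therefore n + δ = s / 3.0788 = 0.23 / 3.0788 = 0.0747, so n = 0.0747 − 0.058 = 0.0167.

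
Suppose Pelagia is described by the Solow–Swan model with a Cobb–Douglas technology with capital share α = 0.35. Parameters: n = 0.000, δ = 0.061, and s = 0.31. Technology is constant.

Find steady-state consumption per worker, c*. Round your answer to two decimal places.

c* = 1.66

In steady state, investment equals break-even investment: s·k^α = (n + δ)·k.
Rearranging, k^(1−α) = s / (n + δ).
k^0.65 = 0.31 / (0.000 + 0.061) = 0.31 / 0.061 = 5.0820
k* = 5.0820^(1/0.65) ≈ 12.1957
y* = (k*)^α = 12.1957^0.35 ≈ 2.3998
c* = (1 − s)·y* = (1 − 0.31) × 2.3998 ≈ 1.6559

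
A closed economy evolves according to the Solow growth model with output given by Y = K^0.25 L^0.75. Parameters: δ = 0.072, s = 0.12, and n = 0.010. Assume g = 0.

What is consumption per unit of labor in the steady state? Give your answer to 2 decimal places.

At the steady state, Δk = 0, so s·k^α = (n + δ)·k.
Rearranging, k^(1−α) = s / (n + δ).
k^0.75 = 0.12 / (0.010 + 0.072) = 0.12 / 0.082 = 1.4634
k* = 1.4634^(1/0.75) ≈ 1.6614
y* = (k*)^α = 1.6614^0.25 ≈ 1.1353
c* = (1 − s)·y* = (1 − 0.12) × 1.1353 ≈ 0.9991

c* = 1.00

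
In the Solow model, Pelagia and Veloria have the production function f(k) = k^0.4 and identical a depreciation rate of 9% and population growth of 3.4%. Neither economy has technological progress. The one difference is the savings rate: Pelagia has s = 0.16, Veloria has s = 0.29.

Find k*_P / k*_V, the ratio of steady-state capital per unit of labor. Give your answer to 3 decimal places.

Steady-state k* = [s/(n + δ)]^(1/(1−α)), so the ratio is [ (s_P/(n + δ)_P) / (s_V/(n + δ)_V) ]^1.6667.
s_P/(n + δ)_P = 0.16/0.124 = 1.2903; s_V/(n + δ)_V = 0.29/0.124 = 2.3387.
Ratio = (1.2903/2.3387)^1.6667 = 0.5517^1.6667 ≈ 0.3711

k*_P / k*_V ≈ 0.371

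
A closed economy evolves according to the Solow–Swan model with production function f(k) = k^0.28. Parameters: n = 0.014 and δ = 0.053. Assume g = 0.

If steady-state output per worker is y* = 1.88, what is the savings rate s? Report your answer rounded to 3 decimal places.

Steady state requires s·f(k) = (n + δ)·k, i.e. s·k^α = (n + δ)·k.
Since y* = [s/(n + δ)]^(α/(1−α)), we have s/(n + δ) = (y*)^((1−α)/α) = 1.88^2.5714 = 5.0696.
Therefore s = 5.0696 × (n + δ) = 5.0696 × 0.067 = 0.3397.

s ≈ 0.340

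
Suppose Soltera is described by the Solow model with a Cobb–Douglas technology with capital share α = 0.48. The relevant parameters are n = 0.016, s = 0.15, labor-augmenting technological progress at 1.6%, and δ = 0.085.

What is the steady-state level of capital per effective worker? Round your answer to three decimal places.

At the steady state, Δk = 0, so s·k^α = (n + g + δ)·k.
Rearranging, k^(1−α) = s / (n + g + δ).
k^0.52 = 0.15 / (0.016 + 0.016 + 0.085) = 0.15 / 0.117 = 1.2821
k* = 1.2821^(1/0.52) ≈ 1.6127

k* ≈ 1.613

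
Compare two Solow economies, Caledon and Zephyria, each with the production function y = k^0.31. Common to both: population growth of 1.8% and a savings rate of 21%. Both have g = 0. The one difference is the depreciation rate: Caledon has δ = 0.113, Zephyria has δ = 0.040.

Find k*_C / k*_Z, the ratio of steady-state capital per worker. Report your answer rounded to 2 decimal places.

Steady-state k* = [s/(n + δ)]^(1/(1−α)), so the ratio is [ (s_C/(n + δ)_C) / (s_Z/(n + δ)_Z) ]^1.4493.
s_C/(n + δ)_C = 0.21/0.131 = 1.6031; s_Z/(n + δ)_Z = 0.21/0.058 = 3.6207.
Ratio = (1.6031/3.6207)^1.4493 = 0.4428^1.4493 ≈ 0.3071

k*_C / k*_Z ≈ 0.31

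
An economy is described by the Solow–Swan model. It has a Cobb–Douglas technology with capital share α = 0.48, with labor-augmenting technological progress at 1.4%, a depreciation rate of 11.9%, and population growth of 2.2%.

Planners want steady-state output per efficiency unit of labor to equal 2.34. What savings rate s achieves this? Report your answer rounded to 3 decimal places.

At the steady state, Δk = 0, so s·k^α = (n + g + δ)·k.
Since y* = [s/(n + g + δ)]^(α/(1−α)), we have s/(n + g + δ) = (y*)^((1−α)/α) = 2.34^1.0833 = 2.5117.
Therefore s = 2.5117 × (n + g + δ) = 2.5117 × 0.155 = 0.3893.

s ≈ 0.389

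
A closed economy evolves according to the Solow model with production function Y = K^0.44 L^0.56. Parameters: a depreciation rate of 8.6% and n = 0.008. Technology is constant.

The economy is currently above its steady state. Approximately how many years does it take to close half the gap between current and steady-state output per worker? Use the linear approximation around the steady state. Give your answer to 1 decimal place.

Near the steady state the convergence rate is λ = (1 − α)(n + δ).
λ = (1 − 0.44) × 0.094 = 0.56 × 0.094 = 0.05264
Half-life = ln 2 / λ = 0.6931 / 0.05264 ≈ 13.17 years

t_½ ≈ 13.2 years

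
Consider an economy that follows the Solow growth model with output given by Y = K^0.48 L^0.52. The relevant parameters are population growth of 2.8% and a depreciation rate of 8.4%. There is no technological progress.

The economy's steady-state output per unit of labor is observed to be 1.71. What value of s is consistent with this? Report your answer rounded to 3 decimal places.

s ≈ 0.200

Steady state requires s·f(k) = (n + δ)·k, i.e. s·k^α = (n + δ)·k.
Since y* = [s/(n + δ)]^(α/(1−α)), we have s/(n + δ) = (y*)^((1−α)/α) = 1.71^1.0833 = 1.7882.
Therefore s = 1.7882 × (n + δ) = 1.7882 × 0.112 = 0.2003.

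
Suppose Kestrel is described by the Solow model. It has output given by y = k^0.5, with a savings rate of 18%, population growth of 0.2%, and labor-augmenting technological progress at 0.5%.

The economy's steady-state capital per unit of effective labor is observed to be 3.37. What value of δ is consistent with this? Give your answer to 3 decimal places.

δ ≈ 0.091

At the steady state, Δk = 0, so s·k^α = (n + g + δ)·k.
So s / (n + g + δ) = (k*)^(1−α) = 3.37^0.5 = 1.8358.
Therefore n + g + δ = s / 1.8358 = 0.18 / 1.8358 = 0.0980, so δ = 0.0980 − 0.007 = 0.0910.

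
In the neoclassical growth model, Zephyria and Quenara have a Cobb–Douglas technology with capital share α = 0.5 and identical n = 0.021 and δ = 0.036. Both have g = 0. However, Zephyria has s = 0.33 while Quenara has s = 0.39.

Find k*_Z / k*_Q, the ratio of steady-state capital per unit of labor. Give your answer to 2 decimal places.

Steady-state k* = [s/(n + δ)]^(1/(1−α)), so the ratio is [ (s_Z/(n + δ)_Z) / (s_Q/(n + δ)_Q) ]^2.
s_Z/(n + δ)_Z = 0.33/0.057 = 5.7895; s_Q/(n + δ)_Q = 0.39/0.057 = 6.8421.
Ratio = (5.7895/6.8421)^2 = 0.8462^2 ≈ 0.7161

ratio ≈ 0.72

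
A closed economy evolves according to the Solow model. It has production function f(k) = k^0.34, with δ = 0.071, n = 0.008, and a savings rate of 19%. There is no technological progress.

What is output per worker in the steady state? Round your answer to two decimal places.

y* ≈ 1.57

In steady state, investment equals break-even investment: s·k^α = (n + δ)·k.
Dividing both sides by k: k^(1−α) = s / (n + δ).
k^0.66 = 0.19 / (0.008 + 0.071) = 0.19 / 0.079 = 2.4051
k* = 2.4051^(1/0.66) ≈ 3.7798
y* = (k*)^α = 3.7798^0.34 ≈ 1.5716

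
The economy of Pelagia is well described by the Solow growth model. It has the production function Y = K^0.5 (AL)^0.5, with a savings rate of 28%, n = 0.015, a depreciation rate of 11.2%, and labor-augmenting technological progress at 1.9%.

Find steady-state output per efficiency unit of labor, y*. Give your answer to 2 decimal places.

y* ≈ 1.92

In steady state, investment equals break-even investment: s·k^α = (n + g + δ)·k.
Dividing both sides by k: k^(1−α) = s / (n + g + δ).
k^0.5 = 0.28 / (0.015 + 0.019 + 0.112) = 0.28 / 0.146 = 1.9178
k* = 1.9178^(1/0.5) ≈ 3.6780
y* = (k*)^α = 3.6780^0.5 ≈ 1.9178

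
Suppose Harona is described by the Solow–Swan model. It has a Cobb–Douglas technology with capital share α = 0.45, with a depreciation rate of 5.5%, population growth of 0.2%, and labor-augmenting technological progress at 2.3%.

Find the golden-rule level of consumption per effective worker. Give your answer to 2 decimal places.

c_gold ≈ 2.26

At the golden rule, f'(k) = n + g + δ, so α·k^(α−1) = n + g + δ and k_gold = (α/(n + g + δ))^(1/(1−α)).
k_gold = (0.45/0.080)^(1/0.55) = 5.6250^1.8182 ≈ 23.1139
c_gold = f(k_gold) − (n + g + δ)·k_gold = 4.1091 − 0.080×23.1139 ≈ 2.2600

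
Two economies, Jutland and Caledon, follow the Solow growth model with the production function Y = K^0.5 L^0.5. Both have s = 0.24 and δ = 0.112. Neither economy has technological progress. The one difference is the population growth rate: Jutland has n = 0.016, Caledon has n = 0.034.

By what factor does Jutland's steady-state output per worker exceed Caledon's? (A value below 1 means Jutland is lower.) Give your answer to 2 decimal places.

Steady-state y* = [s/(n + δ)]^(α/(1−α)), so the ratio is [ (s_J/(n + δ)_J) / (s_C/(n + δ)_C) ]^1.
s_J/(n + δ)_J = 0.24/0.128 = 1.8750; s_C/(n + δ)_C = 0.24/0.146 = 1.6438.
Ratio = (1.8750/1.6438)^1 = 1.1406^1 ≈ 1.1406

y*_J / y*_C ≈ 1.14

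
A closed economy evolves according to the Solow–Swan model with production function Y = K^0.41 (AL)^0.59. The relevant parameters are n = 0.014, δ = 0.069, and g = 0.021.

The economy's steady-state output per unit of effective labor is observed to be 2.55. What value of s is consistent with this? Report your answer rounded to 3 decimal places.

s ≈ 0.400

In steady state, investment equals break-even investment: s·k^α = (n + g + δ)·k.
Since y* = [s/(n + g + δ)]^(α/(1−α)), we have s/(n + g + δ) = (y*)^((1−α)/α) = 2.55^1.439 = 3.8460.
Therefore s = 3.8460 × (n + g + δ) = 3.8460 × 0.104 = 0.4000.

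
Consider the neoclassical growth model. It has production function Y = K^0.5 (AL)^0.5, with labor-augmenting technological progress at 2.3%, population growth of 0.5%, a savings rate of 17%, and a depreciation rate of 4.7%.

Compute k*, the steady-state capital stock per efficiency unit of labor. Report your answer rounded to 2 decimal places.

k* ≈ 5.14

At the steady state, Δk = 0, so s·k^α = (n + g + δ)·k.
Dividing both sides by k: k^(1−α) = s / (n + g + δ).
k^0.5 = 0.17 / (0.005 + 0.023 + 0.047) = 0.17 / 0.075 = 2.2667
k* = 2.2667^(1/0.5) ≈ 5.1379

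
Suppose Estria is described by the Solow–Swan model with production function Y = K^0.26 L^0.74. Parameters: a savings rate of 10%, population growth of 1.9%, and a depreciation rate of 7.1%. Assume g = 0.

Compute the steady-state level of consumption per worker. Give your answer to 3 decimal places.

c* ≈ 0.934

In steady state, investment equals break-even investment: s·k^α = (n + δ)·k.
Dividing both sides by k: k^(1−α) = s / (n + δ).
k^0.74 = 0.10 / (0.019 + 0.071) = 0.10 / 0.090 = 1.1111
k* = 1.1111^(1/0.74) ≈ 1.1530
y* = (k*)^α = 1.1530^0.26 ≈ 1.0377
c* = (1 − s)·y* = (1 − 0.10) × 1.0377 ≈ 0.9339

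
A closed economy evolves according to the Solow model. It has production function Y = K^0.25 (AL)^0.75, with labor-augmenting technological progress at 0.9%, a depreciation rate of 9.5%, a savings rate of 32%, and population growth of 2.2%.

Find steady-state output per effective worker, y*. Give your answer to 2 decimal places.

y* ≈ 1.36

In steady state, investment equals break-even investment: s·k^α = (n + g + δ)·k.
Dividing both sides by k: k^(1−α) = s / (n + g + δ).
k^0.75 = 0.32 / (0.022 + 0.009 + 0.095) = 0.32 / 0.126 = 2.5397
k* = 2.5397^(1/0.75) ≈ 3.4651
y* = (k*)^α = 3.4651^0.25 ≈ 1.3644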